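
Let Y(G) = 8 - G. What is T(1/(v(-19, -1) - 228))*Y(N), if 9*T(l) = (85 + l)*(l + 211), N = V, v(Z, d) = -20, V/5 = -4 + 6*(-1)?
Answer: 31987024157/276768 ≈ 1.1557e+5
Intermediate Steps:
V = -50 (V = 5*(-4 + 6*(-1)) = 5*(-4 - 6) = 5*(-10) = -50)
N = -50
T(l) = (85 + l)*(211 + l)/9 (T(l) = ((85 + l)*(l + 211))/9 = ((85 + l)*(211 + l))/9 = (85 + l)*(211 + l)/9)
T(1/(v(-19, -1) - 228))*Y(N) = (17935/9 + (1/(-20 - 228))**2/9 + 296/(9*(-20 - 228)))*(8 - 1*(-50)) = (17935/9 + (1/(-248))**2/9 + (296/9)/(-248))*(8 + 50) = (17935/9 + (-1/248)**2/9 + (296/9)*(-1/248))*58 = (17935/9 + (1/9)*(1/61504) - 37/279)*58 = (17935/9 + 1/553536 - 37/279)*58 = (1103000833/553536)*58 = 31987024157/276768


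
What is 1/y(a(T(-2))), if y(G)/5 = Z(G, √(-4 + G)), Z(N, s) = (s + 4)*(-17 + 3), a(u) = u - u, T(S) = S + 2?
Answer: -1/350 + I/700 ≈ -0.0028571 + 0.0014286*I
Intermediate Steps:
T(S) = 2 + S
a(u) = 0
Z(N, s) = -56 - 14*s (Z(N, s) = (4 + s)*(-14) = -56 - 14*s)
y(G) = -280 - 70*√(-4 + G) (y(G) = 5*(-56 - 14*√(-4 + G)) = -280 - 70*√(-4 + G))
1/y(a(T(-2))) = 1/(-280 - 70*√(-4 + 0)) = 1/(-280 - 140*I) = (-280 + 140*I)/98000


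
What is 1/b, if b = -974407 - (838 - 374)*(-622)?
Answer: -1/685799 ≈ -1.4582e-6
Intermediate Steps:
b = -685799 (b = -974407 - 464*(-622) = -974407 - 1*(-288608) = -974407 + 288608 = -685799)
1/b = 1/(-685799) = -1/685799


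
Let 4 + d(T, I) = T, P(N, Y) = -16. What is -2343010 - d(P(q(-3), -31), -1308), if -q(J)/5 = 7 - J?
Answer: -2342990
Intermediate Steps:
q(J) = -35 + 5*J (q(J) = -5*(7 - J) = -35 + 5*J)
d(T, I) = -4 + T
-2343010 - d(P(q(-3), -31), -1308) = -2343010 - (-4 - 16) = -2343010 - 1*(-20) = -2343010 + 20 = -2342990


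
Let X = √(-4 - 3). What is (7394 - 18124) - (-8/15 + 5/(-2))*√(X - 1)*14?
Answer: -10730 + 637*√(-1 + I*√7)/15 ≈ -10689.0 + 58.755*I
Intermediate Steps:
X = I*√7 (X = √(-7) = I*√7 ≈ 2.6458*I)
(7394 - 18124) - (-8/15 + 5/(-2))*√(X - 1)*14 = (7394 - 18124) - (-8/15 + 5/(-2))*√(I*√7 - 1)*14 = -10730 - (-8*1/15 + 5*(-½))*√(-1 + I*√7)*14 = -10730 - (-8/15 - 5/2)*√(-1 + I*√7)*14 = -10730 - (-91*√(-1 + I*√7)/30)*14 = -10730 - (-637)*√(-1 + I*√7)/15 = -10730 + 637*√(-1 + I*√7)/15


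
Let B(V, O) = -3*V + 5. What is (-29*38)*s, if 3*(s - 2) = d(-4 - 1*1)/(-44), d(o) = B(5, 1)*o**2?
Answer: -141607/33 ≈ -4291.1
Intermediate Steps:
B(V, O) = 5 - 3*V
d(o) = -10*o**2 (d(o) = (5 - 3*5)*o**2 = (5 - 15)*o**2 = -10*o**2)
s = 257/66 (s = 2 + (-10*(-4 - 1*1)**2/(-44))/3 = 2 + (-10*(-4 - 1)**2*(-1/44))/3 = 2 + (-10*(-5)**2*(-1/44))/3 = 2 + (-10*25*(-1/44))/3 = 2 + (-250*(-1/44))/3 = 2 + (1/3)*(125/22) = 2 + 125/66 = 257/66 ≈ 3.8939)
(-29*38)*s = -29*38*(257/66) = -1102*257/66 = -141607/33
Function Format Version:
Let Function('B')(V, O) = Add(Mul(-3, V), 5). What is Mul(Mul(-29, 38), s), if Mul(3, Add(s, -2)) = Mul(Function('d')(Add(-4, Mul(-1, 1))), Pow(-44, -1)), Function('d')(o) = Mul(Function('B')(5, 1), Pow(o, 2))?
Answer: Rational(-141607, 33) ≈ -4291.1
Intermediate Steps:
Function('B')(V, O) = Add(5, Mul(-3, V))
Function('d')(o) = Mul(-10, Pow(o, 2)) (Function('d')(o) = Mul(Add(5, Mul(-3, 5)), Pow(o, 2)) = Mul(Add(5, -15), Pow(o, 2)) = Mul(-10, Pow(o, 2)))
s = Rational(257, 66) (s = Add(2, Mul(Rational(1, 3), Mul(Mul(-10, Pow(Add(-4, Mul(-1, 1)), 2)), Pow(-44, -1)))) = Add(2, Mul(Rational(1, 3), Mul(Mul(-10, Pow(Add(-4, -1), 2)), Rational(-1, 44)))) = Add(2, Mul(Rational(1, 3), Mul(Mul(-10, Pow(-5, 2)), Rational(-1, 44)))) = Add(2, Mul(Rational(1, 3), Mul(Mul(-10, 25), Rational(-1, 44)))) = Add(2, Mul(Rational(1, 3), Mul(-250, Rational(-1, 44)))) = Add(2, Mul(Rational(1, 3), Rational(125, 22))) = Add(2, Rational(125, 66)) = Rational(257, 66) ≈ 3.8939)
Mul(Mul(-29, 38), s) = Mul(Mul(-29, 38), Rational(257, 66)) = Mul(-1102, Rational(257, 66)) = Rational(-141607, 33)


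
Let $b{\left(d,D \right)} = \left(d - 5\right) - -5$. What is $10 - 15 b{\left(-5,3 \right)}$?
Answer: $85$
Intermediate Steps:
$b{\left(d,D \right)} = d$ ($b{\left(d,D \right)} = \left(-5 + d\right) + 5 = d$)
$10 - 15 b{\left(-5,3 \right)} = 10 - -75 = 10 + 75 = 85$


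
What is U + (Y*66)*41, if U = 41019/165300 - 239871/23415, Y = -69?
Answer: -16060336307987/86011100 ≈ -1.8672e+5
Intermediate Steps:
U = -859782587/86011100 (U = 41019*(1/165300) - 239871*1/23415 = 13673/55100 - 79957/7805 = -859782587/86011100 ≈ -9.9962)
U + (Y*66)*41 = -859782587/86011100 - 69*66*41 = -859782587/86011100 - 4554*41 = -859782587/86011100 - 186714 = -16060336307987/86011100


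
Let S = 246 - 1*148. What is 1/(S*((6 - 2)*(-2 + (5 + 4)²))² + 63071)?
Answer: 1/9848959 ≈ 1.0153e-7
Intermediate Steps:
S = 98 (S = 246 - 148 = 98)
1/(S*((6 - 2)*(-2 + (5 + 4)²))² + 63071) = 1/(98*((6 - 2)*(-2 + (5 + 4)²))² + 63071) = 1/(98*(4*(-2 + 9²))² + 63071) = 1/(98*(4*(-2 + 81))² + 63071) = 1/(98*(4*79)² + 63071) = 1/(98*316² + 63071) = 1/(98*99856 + 63071) = 1/(9785888 + 63071) = 1/9848959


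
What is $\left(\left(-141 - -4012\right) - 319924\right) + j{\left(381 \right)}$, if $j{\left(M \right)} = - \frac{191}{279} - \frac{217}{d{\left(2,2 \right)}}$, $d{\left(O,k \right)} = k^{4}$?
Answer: $- \frac{1410924191}{4464} \approx -3.1607 \cdot 10^{5}$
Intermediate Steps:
$j{\left(M \right)} = - \frac{63599}{4464}$ ($j{\left(M \right)} = - \frac{191}{279} - \frac{217}{2^{4}} = \left(-191\right) \frac{1}{279} - \frac{217}{16} = - \frac{191}{279} - \frac{217}{16} = - \frac{63599}{4464}$)
$\left(\left(-141 - -4012\right) - 319924\right) + j{\left(381 \right)} = \left(\left(-141 - -4012\right) - 319924\right) - \frac{63599}{4464} = \left(\left(-141 + 4012\right) - 319924\right) - \frac{63599}{4464} = \left(3871 - 319924\right) - \frac{63599}{4464} = -316053 - \frac{63599}{4464} = - \frac{1410924191}{4464}$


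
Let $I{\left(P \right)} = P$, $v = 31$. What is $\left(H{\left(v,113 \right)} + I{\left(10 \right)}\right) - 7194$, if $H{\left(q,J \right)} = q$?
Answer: $-7153$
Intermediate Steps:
$\left(H{\left(v,113 \right)} + I{\left(10 \right)}\right) - 7194 = \left(31 + 10\right) - 7194 = 41 - 7194 = -7153$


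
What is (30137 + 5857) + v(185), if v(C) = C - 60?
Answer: 36119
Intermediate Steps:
v(C) = -60 + C
(30137 + 5857) + v(185) = (30137 + 5857) + (-60 + 185) = 35994 + 125 = 36119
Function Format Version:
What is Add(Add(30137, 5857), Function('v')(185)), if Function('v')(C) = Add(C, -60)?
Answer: 36119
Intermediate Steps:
Function('v')(C) = Add(-60, C)
Add(Add(30137, 5857), Function('v')(185)) = Add(Add(30137, 5857), Add(-60, 185)) = Add(35994, 125) = 36119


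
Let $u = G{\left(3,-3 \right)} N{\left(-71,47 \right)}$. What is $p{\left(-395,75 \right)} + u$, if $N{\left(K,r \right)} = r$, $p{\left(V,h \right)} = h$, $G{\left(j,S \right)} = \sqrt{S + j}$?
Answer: $75$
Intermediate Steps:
$u = 0$ ($u = \sqrt{-3 + 3} \cdot 47 = \sqrt{0} \cdot 47 = 0 \cdot 47 = 0$)
$p{\left(-395,75 \right)} + u = 75 + 0 = 75$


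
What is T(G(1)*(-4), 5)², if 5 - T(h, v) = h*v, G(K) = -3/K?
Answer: 3025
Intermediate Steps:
T(h, v) = 5 - h*v
T(G(1)*(-4), 5)² = (5 - 1*-3/1*(-4)*5)² = (5 - 1*-3*1*(-4)*5)² = (5 - 1*(-3*(-4))*5)² = (5 - 1*12*5)² = (5 - 60)² = (-55)² = 3025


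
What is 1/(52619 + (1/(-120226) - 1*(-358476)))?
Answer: 120226/49424307469 ≈ 2.4325e-6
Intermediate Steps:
1/(52619 + (1/(-120226) - 1*(-358476))) = 1/(52619 + (-1/120226 + 358476)) = 1/(52619 + 43098135575/120226) = 1/(49424307469/120226) = 120226/49424307469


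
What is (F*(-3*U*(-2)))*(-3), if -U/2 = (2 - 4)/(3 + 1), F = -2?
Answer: 36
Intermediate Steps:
U = 1 (U = -2*(2 - 4)/(3 + 1) = -(-4)/4 = -2*(-½) = 1)
(F*(-3*U*(-2)))*(-3) = -2*(-3*1)*(-2)*(-3) = -(-6)*(-2)*(-3) = -2*6*(-3) = -12*(-3) = 36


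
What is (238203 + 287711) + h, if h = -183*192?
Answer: 490778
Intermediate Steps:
h = -35136
(238203 + 287711) + h = (238203 + 287711) - 35136 = 525914 - 35136 = 490778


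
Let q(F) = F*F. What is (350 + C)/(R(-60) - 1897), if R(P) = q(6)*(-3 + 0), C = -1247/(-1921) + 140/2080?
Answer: -14013507/80113384 ≈ -0.17492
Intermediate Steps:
C = 143135/199784 (C = -1247*(-1/1921) + 140*(1/2080) = 1247/1921 + 7/104 = 143135/199784 ≈ 0.71645)
q(F) = F²
R(P) = -108 (R(P) = 6²*(-3 + 0) = 36*(-3) = -108)
(350 + C)/(R(-60) - 1897) = (350 + 143135/199784)/(-108 - 1897) = (70067535/199784)/(-2005) = (70067535/199784)*(-1/2005) = -14013507/80113384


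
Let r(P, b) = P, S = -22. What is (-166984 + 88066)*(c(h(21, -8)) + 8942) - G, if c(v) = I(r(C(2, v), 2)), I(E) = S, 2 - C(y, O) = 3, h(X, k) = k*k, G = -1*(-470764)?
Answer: -704419324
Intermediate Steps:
G = 470764
h(X, k) = k²
C(y, O) = -1 (C(y, O) = 2 - 1*3 = 2 - 3 = -1)
I(E) = -22
c(v) = -22
(-166984 + 88066)*(c(h(21, -8)) + 8942) - G = (-166984 + 88066)*(-22 + 8942) - 1*470764 = -78918*8920 - 470764 = -703948560 - 470764 = -704419324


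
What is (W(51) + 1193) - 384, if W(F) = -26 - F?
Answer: 732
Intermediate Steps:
(W(51) + 1193) - 384 = ((-26 - 1*51) + 1193) - 384 = ((-26 - 51) + 1193) - 384 = (-77 + 1193) - 384 = 1116 - 384 = 732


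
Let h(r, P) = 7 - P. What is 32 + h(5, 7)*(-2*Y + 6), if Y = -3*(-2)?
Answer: 32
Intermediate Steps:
Y = 6
32 + h(5, 7)*(-2*Y + 6) = 32 + (7 - 1*7)*(-2*6 + 6) = 32 + (7 - 7)*(-12 + 6) = 32 + 0*(-6) = 32 + 0 = 32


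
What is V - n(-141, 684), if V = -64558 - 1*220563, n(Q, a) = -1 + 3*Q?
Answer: -284697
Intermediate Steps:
V = -285121 (V = -64558 - 220563 = -285121)
V - n(-141, 684) = -285121 - (-1 + 3*(-141)) = -285121 - (-1 - 423) = -285121 - 1*(-424) = -285121 + 424 = -284697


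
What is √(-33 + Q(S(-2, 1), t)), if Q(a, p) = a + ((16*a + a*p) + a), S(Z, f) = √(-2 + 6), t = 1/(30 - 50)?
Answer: √290/10 ≈ 1.7029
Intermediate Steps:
t = -1/20 (t = 1/(-20) = -1/20 ≈ -0.050000)
S(Z, f) = 2 (S(Z, f) = √4 = 2)
Q(a, p) = 18*a + a*p (Q(a, p) = a + (17*a + a*p) = 18*a + a*p)
√(-33 + Q(S(-2, 1), t)) = √(-33 + 2*(18 - 1/20)) = √(-33 + 2*(359/20)) = √(-33 + 359/10) = √(29/10) = √290/10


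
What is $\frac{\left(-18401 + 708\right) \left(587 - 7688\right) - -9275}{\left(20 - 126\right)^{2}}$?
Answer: $\frac{31411817}{2809} \approx 11183.0$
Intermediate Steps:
$\frac{\left(-18401 + 708\right) \left(587 - 7688\right) - -9275}{\left(20 - 126\right)^{2}} = \frac{\left(-17693\right) \left(-7101\right) + 9275}{\left(-106\right)^{2}} = \frac{125637993 + 9275}{11236} = 125647268 \cdot \frac{1}{11236} = \frac{31411817}{2809}$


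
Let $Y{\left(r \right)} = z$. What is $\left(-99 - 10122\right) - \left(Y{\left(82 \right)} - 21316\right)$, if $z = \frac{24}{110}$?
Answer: $\frac{610213}{55} \approx 11095.0$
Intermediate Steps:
$z = \frac{12}{55}$ ($z = 24 \cdot \frac{1}{110} = \frac{12}{55} \approx 0.21818$)
$Y{\left(r \right)} = \frac{12}{55}$
$\left(-99 - 10122\right) - \left(Y{\left(82 \right)} - 21316\right) = \left(-99 - 10122\right) - \left(\frac{12}{55} - 21316\right) = -10221 - - \frac{1172368}{55} = -10221 + \frac{1172368}{55} = \frac{610213}{55}$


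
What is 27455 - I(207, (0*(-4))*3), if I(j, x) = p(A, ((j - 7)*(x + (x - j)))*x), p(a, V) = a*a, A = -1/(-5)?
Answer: 686374/25 ≈ 27455.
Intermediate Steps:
A = ⅕ (A = -1*(-⅕) = ⅕ ≈ 0.20000)
p(a, V) = a²
I(j, x) = 1/25 (I(j, x) = (⅕)² = 1/25)
27455 - I(207, (0*(-4))*3) = 27455 - 1*1/25 = 27455 - 1/25 = 686374/25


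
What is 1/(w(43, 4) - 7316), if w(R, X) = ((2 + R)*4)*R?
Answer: 1/424 ≈ 0.0023585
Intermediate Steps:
w(R, X) = R*(8 + 4*R) (w(R, X) = (8 + 4*R)*R = R*(8 + 4*R))
1/(w(43, 4) - 7316) = 1/(4*43*(2 + 43) - 7316) = 1/(4*43*45 - 7316) = 1/(7740 - 7316) = 1/424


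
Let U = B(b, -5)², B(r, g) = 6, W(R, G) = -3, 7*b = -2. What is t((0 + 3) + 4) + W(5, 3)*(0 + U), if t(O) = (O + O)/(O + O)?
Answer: -107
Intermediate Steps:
b = -2/7 (b = (⅐)*(-2) = -2/7 ≈ -0.28571)
U = 36 (U = 6² = 36)
t(O) = 1 (t(O) = (2*O)/((2*O)) = (2*O)*(1/(2*O)) = 1)
t((0 + 3) + 4) + W(5, 3)*(0 + U) = 1 - 3*(0 + 36) = 1 - 3*36 = 1 - 108 = -107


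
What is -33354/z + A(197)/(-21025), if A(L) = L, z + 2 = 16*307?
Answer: -70223512/10323275 ≈ -6.8024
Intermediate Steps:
z = 4910 (z = -2 + 16*307 = -2 + 4912 = 4910)
-33354/z + A(197)/(-21025) = -33354/4910 + 197/(-21025) = -33354*1/4910 + 197*(-1/21025) = -16677/2455 - 197/21025 = -70223512/10323275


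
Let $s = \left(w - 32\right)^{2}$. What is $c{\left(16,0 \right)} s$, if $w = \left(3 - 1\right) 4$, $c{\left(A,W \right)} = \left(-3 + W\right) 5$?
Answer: $-8640$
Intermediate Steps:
$c{\left(A,W \right)} = -15 + 5 W$
$w = 8$ ($w = 2 \cdot 4 = 8$)
$s = 576$ ($s = \left(8 - 32\right)^{2} = \left(-24\right)^{2} = 576$)
$c{\left(16,0 \right)} s = \left(-15 + 5 \cdot 0\right) 576 = \left(-15 + 0\right) 576 = \left(-15\right) 576 = -8640$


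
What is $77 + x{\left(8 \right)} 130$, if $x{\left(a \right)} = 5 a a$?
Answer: $41677$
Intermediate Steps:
$x{\left(a \right)} = 5 a^{2}$
$77 + x{\left(8 \right)} 130 = 77 + 5 \cdot 8^{2} \cdot 130 = 77 + 5 \cdot 64 \cdot 130 = 77 + 320 \cdot 130 = 77 + 41600 = 41677$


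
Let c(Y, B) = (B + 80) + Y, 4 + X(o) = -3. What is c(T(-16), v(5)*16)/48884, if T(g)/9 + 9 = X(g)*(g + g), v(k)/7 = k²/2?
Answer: 3415/48884 ≈ 0.069859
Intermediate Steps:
X(o) = -7 (X(o) = -4 - 3 = -7)
v(k) = 7*k²/2 (v(k) = 7*(k²/2) = 7*k²/2)
T(g) = -81 - 126*g (T(g) = -81 + 9*(-7*(g + g)) = -81 + 9*(-14*g) = -81 - 126*g)
c(Y, B) = 80 + B + Y (c(Y, B) = (80 + B) + Y = 80 + B + Y)
c(T(-16), v(5)*16)/48884 = (80 + ((7/2)*5²)*16 + (-81 - 126*(-16)))/48884 = (80 + ((7/2)*25)*16 + (-81 + 2016))*(1/48884) = (80 + (175/2)*16 + 1935)*(1/48884) = (80 + 1400 + 1935)*(1/48884) = 3415*(1/48884) = 3415/48884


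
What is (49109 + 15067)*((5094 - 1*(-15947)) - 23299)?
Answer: -144909408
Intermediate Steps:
(49109 + 15067)*((5094 - 1*(-15947)) - 23299) = 64176*((5094 + 15947) - 23299) = 64176*(21041 - 23299) = 64176*(-2258) = -144909408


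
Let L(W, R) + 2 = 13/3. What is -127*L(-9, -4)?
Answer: -889/3 ≈ -296.33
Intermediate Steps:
L(W, R) = 7/3 (L(W, R) = -2 + 13/3 = 7/3)
-127*L(-9, -4) = -127*7/3 = -889/3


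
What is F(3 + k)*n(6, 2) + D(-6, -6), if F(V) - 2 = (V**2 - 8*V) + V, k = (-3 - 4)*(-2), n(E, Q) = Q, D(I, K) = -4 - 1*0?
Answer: 340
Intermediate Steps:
D(I, K) = -4 (D(I, K) = -4 + 0 = -4)
k = 14 (k = -7*(-2) = 14)
F(V) = 2 + V**2 - 7*V (F(V) = 2 + ((V**2 - 8*V) + V) = 2 + (V**2 - 7*V) = 2 + V**2 - 7*V)
F(3 + k)*n(6, 2) + D(-6, -6) = (2 + (3 + 14)**2 - 7*(3 + 14))*2 - 4 = (2 + 17**2 - 7*17)*2 - 4 = (2 + 289 - 119)*2 - 4 = 172*2 - 4 = 344 - 4 = 340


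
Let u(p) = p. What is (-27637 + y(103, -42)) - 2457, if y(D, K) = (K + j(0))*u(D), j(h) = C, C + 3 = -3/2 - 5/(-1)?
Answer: -68737/2 ≈ -34369.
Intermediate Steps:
C = ½ (C = -3 + (-3/2 - 5/(-1)) = -3 + (-3*½ - 5*(-1)) = -3 + (-3/2 + 5) = -3 + 7/2 = ½ ≈ 0.50000)
j(h) = ½
y(D, K) = D*(½ + K) (y(D, K) = (K + ½)*D = (½ + K)*D = D*(½ + K))
(-27637 + y(103, -42)) - 2457 = (-27637 + 103*(½ - 42)) - 2457 = (-27637 + 103*(-83/2)) - 2457 = (-27637 - 8549/2) - 2457 = -63823/2 - 2457 = -68737/2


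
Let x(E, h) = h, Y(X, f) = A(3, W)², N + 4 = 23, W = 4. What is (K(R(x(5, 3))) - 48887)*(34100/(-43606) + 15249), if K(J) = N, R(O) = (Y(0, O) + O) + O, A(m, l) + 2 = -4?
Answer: -16246503642596/21803 ≈ -7.4515e+8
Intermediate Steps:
A(m, l) = -6 (A(m, l) = -2 - 4 = -6)
N = 19 (N = -4 + 23 = 19)
Y(X, f) = 36 (Y(X, f) = (-6)² = 36)
R(O) = 36 + 2*O (R(O) = (36 + O) + O = 36 + 2*O)
K(J) = 19
(K(R(x(5, 3))) - 48887)*(34100/(-43606) + 15249) = (19 - 48887)*(34100/(-43606) + 15249) = -48868*(34100*(-1/43606) + 15249) = -48868*(-17050/21803 + 15249) = -48868*332456897/21803 = -16246503642596/21803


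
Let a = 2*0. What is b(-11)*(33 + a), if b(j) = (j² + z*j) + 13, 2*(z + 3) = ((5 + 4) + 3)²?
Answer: -20625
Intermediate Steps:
z = 69 (z = -3 + ((5 + 4) + 3)²/2 = -3 + (9 + 3)²/2 = -3 + (½)*12² = -3 + (½)*144 = -3 + 72 = 69)
b(j) = 13 + j² + 69*j (b(j) = (j² + 69*j) + 13 = 13 + j² + 69*j)
a = 0
b(-11)*(33 + a) = (13 + (-11)² + 69*(-11))*(33 + 0) = (13 + 121 - 759)*33 = -625*33 = -20625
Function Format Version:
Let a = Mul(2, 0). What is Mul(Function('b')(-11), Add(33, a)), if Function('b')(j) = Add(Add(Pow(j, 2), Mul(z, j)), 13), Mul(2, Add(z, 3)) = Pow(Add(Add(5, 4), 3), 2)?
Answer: -20625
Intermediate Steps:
z = 69 (z = Add(-3, Mul(Rational(1, 2), Pow(Add(Add(5, 4), 3), 2))) = Add(-3, Mul(Rational(1, 2), Pow(Add(9, 3), 2))) = Add(-3, Mul(Rational(1, 2), Pow(12, 2))) = Add(-3, Mul(Rational(1, 2), 144)) = Add(-3, 72) = 69)
Function('b')(j) = Add(13, Pow(j, 2), Mul(69, j)) (Function('b')(j) = Add(Add(Pow(j, 2), Mul(69, j)), 13) = Add(13, Pow(j, 2), Mul(69, j)))
a = 0
Mul(Function('b')(-11), Add(33, a)) = Mul(Add(13, Pow(-11, 2), Mul(69, -11)), Add(33, 0)) = Mul(Add(13, 121, -759), 33) = Mul(-625, 33) = -20625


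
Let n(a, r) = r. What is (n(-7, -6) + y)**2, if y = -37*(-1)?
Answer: 961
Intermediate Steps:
y = 37
(n(-7, -6) + y)**2 = (-6 + 37)**2 = 31**2 = 961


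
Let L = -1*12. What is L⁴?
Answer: 20736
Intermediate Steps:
L = -12
L⁴ = (-12)⁴ = 20736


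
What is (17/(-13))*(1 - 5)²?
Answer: -272/13 ≈ -20.923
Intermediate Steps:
(17/(-13))*(1 - 5)² = -1/13*17*(-4)² = -17/13*16 = -272/13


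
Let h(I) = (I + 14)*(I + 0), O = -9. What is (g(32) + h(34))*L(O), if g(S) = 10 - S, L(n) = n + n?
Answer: -28980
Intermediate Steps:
h(I) = I*(14 + I) (h(I) = (14 + I)*I = I*(14 + I))
L(n) = 2*n
(g(32) + h(34))*L(O) = ((10 - 1*32) + 34*(14 + 34))*(2*(-9)) = ((10 - 32) + 34*48)*(-18) = (-22 + 1632)*(-18) = 1610*(-18) = -28980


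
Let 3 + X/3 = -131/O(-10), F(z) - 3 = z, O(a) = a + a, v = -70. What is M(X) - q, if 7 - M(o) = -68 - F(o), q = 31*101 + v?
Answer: -59447/20 ≈ -2972.4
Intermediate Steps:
O(a) = 2*a
F(z) = 3 + z
q = 3061 (q = 31*101 - 70 = 3131 - 70 = 3061)
X = 213/20 (X = -9 + 3*(-131/(2*(-10))) = -9 + 3*(-131/(-20)) = -9 + 3*(-131*(-1/20)) = -9 + 3*(131/20) = -9 + 393/20 = 213/20 ≈ 10.650)
M(o) = 78 + o (M(o) = 7 - (-68 - (3 + o)) = 7 - (-68 + (-3 - o)) = 7 - (-71 - o) = 7 + (71 + o) = 78 + o)
M(X) - q = (78 + 213/20) - 1*3061 = 1773/20 - 3061 = -59447/20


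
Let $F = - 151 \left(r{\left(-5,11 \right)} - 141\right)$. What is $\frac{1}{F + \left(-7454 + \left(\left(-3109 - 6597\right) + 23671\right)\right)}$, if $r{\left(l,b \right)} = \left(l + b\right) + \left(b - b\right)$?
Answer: $\frac{1}{26896} \approx 3.718 \cdot 10^{-5}$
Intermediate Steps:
$r{\left(l,b \right)} = b + l$ ($r{\left(l,b \right)} = \left(b + l\right) + 0 = b + l$)
$F = 20385$ ($F = - 151 \left(\left(11 - 5\right) - 141\right) = - 151 \left(6 - 141\right) = \left(-151\right) \left(-135\right) = 20385$)
$\frac{1}{F + \left(-7454 + \left(\left(-3109 - 6597\right) + 23671\right)\right)} = \frac{1}{20385 + \left(-7454 + \left(\left(-3109 - 6597\right) + 23671\right)\right)} = \frac{1}{20385 + \left(-7454 + \left(-9706 + 23671\right)\right)} = \frac{1}{20385 + \left(-7454 + 13965\right)} = \frac{1}{20385 + 6511} = \frac{1}{26896}$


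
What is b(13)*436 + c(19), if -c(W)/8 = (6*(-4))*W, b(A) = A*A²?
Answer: 961540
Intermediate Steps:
b(A) = A³
c(W) = 192*W (c(W) = -8*6*(-4)*W = -(-192)*W = 192*W)
b(13)*436 + c(19) = 13³*436 + 192*19 = 2197*436 + 3648 = 957892 + 3648 = 961540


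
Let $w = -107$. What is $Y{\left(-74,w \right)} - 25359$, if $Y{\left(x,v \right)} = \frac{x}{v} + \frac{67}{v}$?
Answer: $- \frac{2713406}{107} \approx -25359.0$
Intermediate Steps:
$Y{\left(x,v \right)} = \frac{67}{v} + \frac{x}{v}$
$Y{\left(-74,w \right)} - 25359 = \frac{67 - 74}{-107} - 25359 = \left(- \frac{1}{107}\right) \left(-7\right) - 25359 = \frac{7}{107} - 25359 = - \frac{2713406}{107}$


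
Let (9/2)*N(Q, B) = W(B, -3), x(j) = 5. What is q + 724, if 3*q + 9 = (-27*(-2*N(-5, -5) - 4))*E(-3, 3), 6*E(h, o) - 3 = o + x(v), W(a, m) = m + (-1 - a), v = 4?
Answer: 2383/3 ≈ 794.33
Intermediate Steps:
W(a, m) = -1 + m - a
N(Q, B) = -8/9 - 2*B/9 (N(Q, B) = 2*(-1 - 3 - B)/9 = 2*(-4 - B)/9 = -8/9 - 2*B/9)
E(h, o) = 4/3 + o/6 (E(h, o) = ½ + (o + 5)/6 = ½ + (5 + o)/6 = ½ + (⅚ + o/6) = 4/3 + o/6)
q = 211/3 (q = -3 + ((-27*(-2*(-8/9 - 2/9*(-5)) - 4))*(4/3 + (⅙)*3))/3 = -3 + ((-27*(-2*(-8/9 + 10/9) - 4))*(4/3 + ½))/3 = -3 + (-27*(-2*2/9 - 4)*(11/6))/3 = -3 + (-27*(-4/9 - 4)*(11/6))/3 = -3 + (-27*(-40/9)*(11/6))/3 = -3 + (120*(11/6))/3 = -3 + (⅓)*220 = -3 + 220/3 = 211/3 ≈ 70.333)
q + 724 = 211/3 + 724 = 2383/3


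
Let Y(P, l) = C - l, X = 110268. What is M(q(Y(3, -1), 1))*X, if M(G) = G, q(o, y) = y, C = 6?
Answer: 110268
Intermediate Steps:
Y(P, l) = 6 - l
M(q(Y(3, -1), 1))*X = 1*110268 = 110268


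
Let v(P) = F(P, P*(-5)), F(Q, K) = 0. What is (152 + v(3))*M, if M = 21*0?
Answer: 0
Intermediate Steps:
v(P) = 0
M = 0
(152 + v(3))*M = (152 + 0)*0 = 152*0 = 0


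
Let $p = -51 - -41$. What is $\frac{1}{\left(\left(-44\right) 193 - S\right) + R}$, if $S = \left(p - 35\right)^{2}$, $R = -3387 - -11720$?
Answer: $- \frac{1}{2184} \approx -0.00045788$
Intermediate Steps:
$R = 8333$ ($R = -3387 + 11720 = 8333$)
$p = -10$ ($p = -51 + 41 = -10$)
$S = 2025$ ($S = \left(-10 - 35\right)^{2} = \left(-45\right)^{2} = 2025$)
$\frac{1}{\left(\left(-44\right) 193 - S\right) + R} = \frac{1}{\left(\left(-44\right) 193 - 2025\right) + 8333} = \frac{1}{\left(-8492 - 2025\right) + 8333} = \frac{1}{-10517 + 8333} = \frac{1}{-2184} = - \frac{1}{2184}$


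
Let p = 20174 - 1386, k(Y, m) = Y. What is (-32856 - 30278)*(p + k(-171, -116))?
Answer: -1175365678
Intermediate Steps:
p = 18788
(-32856 - 30278)*(p + k(-171, -116)) = (-32856 - 30278)*(18788 - 171) = -63134*18617 = -1175365678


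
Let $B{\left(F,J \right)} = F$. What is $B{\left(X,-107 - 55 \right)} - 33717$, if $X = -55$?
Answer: $-33772$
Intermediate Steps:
$B{\left(X,-107 - 55 \right)} - 33717 = -55 - 33717 = -33772$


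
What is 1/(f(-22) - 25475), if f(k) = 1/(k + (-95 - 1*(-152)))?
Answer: -35/891624 ≈ -3.9254e-5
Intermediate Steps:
f(k) = 1/(57 + k) (f(k) = 1/(k + (-95 + 152)) = 1/(k + 57) = 1/(57 + k))
1/(f(-22) - 25475) = 1/(1/(57 - 22) - 25475) = 1/(1/35 - 25475) = 1/(-891624/35) = -35/891624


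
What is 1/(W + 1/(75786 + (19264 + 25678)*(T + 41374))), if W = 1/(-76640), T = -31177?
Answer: -439098686880/5728409 ≈ -76653.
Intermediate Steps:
W = -1/76640 ≈ -1.3048e-5
1/(W + 1/(75786 + (19264 + 25678)*(T + 41374))) = 1/(-1/76640 + 1/(75786 + (19264 + 25678)*(-31177 + 41374))) = 1/(-1/76640 + 1/(75786 + 44942*10197)) = 1/(-1/76640 + 1/(75786 + 458273574)) = 1/(-1/76640 + 1/458349360) = 1/(-5728409/439098686880) = -439098686880/5728409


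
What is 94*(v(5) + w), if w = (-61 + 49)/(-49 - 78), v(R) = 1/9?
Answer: 22090/1143 ≈ 19.326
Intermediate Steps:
v(R) = ⅑
w = 12/127 (w = -12/(-127) = -12*(-1/127) = 12/127 ≈ 0.094488)
94*(v(5) + w) = 94*(⅑ + 12/127) = 94*(235/1143) = 22090/1143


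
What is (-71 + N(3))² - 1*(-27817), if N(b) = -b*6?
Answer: 35738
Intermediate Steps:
N(b) = -6*b
(-71 + N(3))² - 1*(-27817) = (-71 - 6*3)² - 1*(-27817) = (-71 - 18)² + 27817 = (-89)² + 27817 = 7921 + 27817 = 35738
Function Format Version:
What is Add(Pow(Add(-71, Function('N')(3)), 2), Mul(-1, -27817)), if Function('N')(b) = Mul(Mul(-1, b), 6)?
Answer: 35738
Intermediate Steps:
Function('N')(b) = Mul(-6, b)
Add(Pow(Add(-71, Function('N')(3)), 2), Mul(-1, -27817)) = Add(Pow(Add(-71, Mul(-6, 3)), 2), Mul(-1, -27817)) = Add(Pow(Add(-71, -18), 2), 27817) = Add(Pow(-89, 2), 27817) = Add(7921, 27817) = 35738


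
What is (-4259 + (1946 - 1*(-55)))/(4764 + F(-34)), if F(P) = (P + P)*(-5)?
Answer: -1129/2552 ≈ -0.44240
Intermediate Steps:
F(P) = -10*P (F(P) = (2*P)*(-5) = -10*P)
(-4259 + (1946 - 1*(-55)))/(4764 + F(-34)) = (-4259 + (1946 - 1*(-55)))/(4764 - 10*(-34)) = (-4259 + (1946 + 55))/(4764 + 340) = (-4259 + 2001)/5104 = -2258*1/5104 = -1129/2552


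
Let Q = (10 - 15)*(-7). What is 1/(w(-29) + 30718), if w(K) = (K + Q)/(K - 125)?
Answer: 77/2365283 ≈ 3.2554e-5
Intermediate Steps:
Q = 35 (Q = -5*(-7) = 35)
w(K) = (35 + K)/(-125 + K) (w(K) = (K + 35)/(K - 125) = (35 + K)/(-125 + K))
1/(w(-29) + 30718) = 1/((35 - 29)/(-125 - 29) + 30718) = 1/(6/(-154) + 30718) = 1/(-1/154*6 + 30718) = 1/(-3/77 + 30718) = 1/(2365283/77) = 77/2365283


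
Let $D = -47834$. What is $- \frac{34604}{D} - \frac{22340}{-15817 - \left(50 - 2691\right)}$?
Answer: $\frac{190569233}{78782598} \approx 2.4189$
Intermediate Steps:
$- \frac{34604}{D} - \frac{22340}{-15817 - \left(50 - 2691\right)} = - \frac{34604}{-47834} - \frac{22340}{-15817 - \left(50 - 2691\right)} = \left(-34604\right) \left(- \frac{1}{47834}\right) - \frac{22340}{-15817 - \left(50 - 2691\right)} = \frac{17302}{23917} - \frac{22340}{-15817 - -2641} = \frac{17302}{23917} - \frac{22340}{-15817 + 2641} = \frac{17302}{23917} - \frac{22340}{-13176} = \frac{17302}{23917} - - \frac{5585}{3294} = \frac{17302}{23917} + \frac{5585}{3294} = \frac{190569233}{78782598}$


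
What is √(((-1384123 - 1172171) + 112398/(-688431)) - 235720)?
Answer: 12*I*√1021018126154602/229477 ≈ 1670.9*I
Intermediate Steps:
√(((-1384123 - 1172171) + 112398/(-688431)) - 235720) = √((-2556294 + 112398*(-1/688431)) - 235720) = √((-2556294 - 37466/229477) - 235720) = √(-586610715704/229477 - 235720) = √(-640703034144/229477) = 12*I*√1021018126154602/229477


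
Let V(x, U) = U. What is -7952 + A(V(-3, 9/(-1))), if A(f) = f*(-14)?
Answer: -7826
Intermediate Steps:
A(f) = -14*f
-7952 + A(V(-3, 9/(-1))) = -7952 - 126/(-1) = -7952 - 126*(-1) = -7952 - 14*(-9) = -7952 + 126 = -7826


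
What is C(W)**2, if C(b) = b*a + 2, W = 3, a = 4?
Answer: 196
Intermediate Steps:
C(b) = 2 + 4*b (C(b) = b*4 + 2 = 4*b + 2 = 2 + 4*b)
C(W)**2 = (2 + 4*3)**2 = (2 + 12)**2 = 14**2 = 196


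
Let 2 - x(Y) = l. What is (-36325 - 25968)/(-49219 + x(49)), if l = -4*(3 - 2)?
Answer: 62293/49213 ≈ 1.2658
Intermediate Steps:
l = -4 (l = -4*1 = -4)
x(Y) = 6 (x(Y) = 2 - 1*(-4) = 2 + 4 = 6)
(-36325 - 25968)/(-49219 + x(49)) = (-36325 - 25968)/(-49219 + 6) = -62293/(-49213) = -62293*(-1/49213) = 62293/49213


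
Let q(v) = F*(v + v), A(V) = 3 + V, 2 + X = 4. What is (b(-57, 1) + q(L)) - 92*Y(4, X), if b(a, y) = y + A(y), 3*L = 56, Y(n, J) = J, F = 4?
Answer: -89/3 ≈ -29.667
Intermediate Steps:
X = 2 (X = -2 + 4 = 2)
L = 56/3 (L = (⅓)*56 = 56/3 ≈ 18.667)
q(v) = 8*v (q(v) = 4*(v + v) = 4*(2*v) = 8*v)
b(a, y) = 3 + 2*y (b(a, y) = y + (3 + y) = 3 + 2*y)
(b(-57, 1) + q(L)) - 92*Y(4, X) = ((3 + 2*1) + 8*(56/3)) - 92*2 = ((3 + 2) + 448/3) - 184 = (5 + 448/3) - 184 = 463/3 - 184 = -89/3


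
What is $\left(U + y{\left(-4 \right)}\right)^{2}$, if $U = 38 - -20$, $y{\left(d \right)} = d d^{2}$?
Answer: $36$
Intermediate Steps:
$y{\left(d \right)} = d^{3}$
$U = 58$ ($U = 38 + 20 = 58$)
$\left(U + y{\left(-4 \right)}\right)^{2} = \left(58 + \left(-4\right)^{3}\right)^{2} = \left(58 - 64\right)^{2} = \left(-6\right)^{2} = 36$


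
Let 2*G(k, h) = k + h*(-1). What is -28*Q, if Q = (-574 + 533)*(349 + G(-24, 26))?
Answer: 371952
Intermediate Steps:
G(k, h) = k/2 - h/2 (G(k, h) = (k + h*(-1))/2 = (k - h)/2 = k/2 - h/2)
Q = -13284 (Q = (-574 + 533)*(349 + ((1/2)*(-24) - 1/2*26)) = -41*(349 + (-12 - 13)) = -41*(349 - 25) = -41*324 = -13284)
-28*Q = -28*(-13284) = 371952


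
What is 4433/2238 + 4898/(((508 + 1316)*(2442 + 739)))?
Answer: 2144322173/1082099856 ≈ 1.9816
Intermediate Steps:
4433/2238 + 4898/(((508 + 1316)*(2442 + 739))) = 4433*(1/2238) + 4898/((1824*3181)) = 4433/2238 + 4898/5802144 = 4433/2238 + 4898*(1/5802144) = 4433/2238 + 2449/2901072 = 2144322173/1082099856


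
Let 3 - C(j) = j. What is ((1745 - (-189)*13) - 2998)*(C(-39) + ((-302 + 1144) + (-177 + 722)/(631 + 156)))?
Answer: 838288612/787 ≈ 1.0652e+6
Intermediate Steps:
C(j) = 3 - j
((1745 - (-189)*13) - 2998)*(C(-39) + ((-302 + 1144) + (-177 + 722)/(631 + 156))) = ((1745 - (-189)*13) - 2998)*((3 - 1*(-39)) + ((-302 + 1144) + (-177 + 722)/(631 + 156))) = ((1745 - 1*(-2457)) - 2998)*((3 + 39) + (842 + 545/787)) = ((1745 + 2457) - 2998)*(42 + (842 + 545*(1/787))) = (4202 - 2998)*(42 + (842 + 545/787)) = 1204*(42 + 663199/787) = 1204*(696253/787) = 838288612/787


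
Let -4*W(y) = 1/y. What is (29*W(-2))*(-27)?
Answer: -783/8 ≈ -97.875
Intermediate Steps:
W(y) = -1/(4*y)
(29*W(-2))*(-27) = (29*(-1/4/(-2)))*(-27) = (29*(-1/4*(-1/2)))*(-27) = (29*(1/8))*(-27) = (29/8)*(-27) = -783/8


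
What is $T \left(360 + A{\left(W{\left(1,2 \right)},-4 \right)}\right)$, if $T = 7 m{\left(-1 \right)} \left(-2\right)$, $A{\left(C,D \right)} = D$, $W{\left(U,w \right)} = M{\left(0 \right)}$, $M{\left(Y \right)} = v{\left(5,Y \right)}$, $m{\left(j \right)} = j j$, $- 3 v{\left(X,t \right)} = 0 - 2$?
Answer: $-4984$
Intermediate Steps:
$v{\left(X,t \right)} = \frac{2}{3}$ ($v{\left(X,t \right)} = - \frac{0 - 2}{3} = \left(- \frac{1}{3}\right) \left(-2\right) = \frac{2}{3}$)
$m{\left(j \right)} = j^{2}$
$M{\left(Y \right)} = \frac{2}{3}$
$W{\left(U,w \right)} = \frac{2}{3}$
$T = -14$ ($T = 7 \left(-1\right)^{2} \left(-2\right) = 7 \cdot 1 \left(-2\right) = 7 \left(-2\right) = -14$)
$T \left(360 + A{\left(W{\left(1,2 \right)},-4 \right)}\right) = - 14 \left(360 - 4\right) = \left(-14\right) 356 = -4984$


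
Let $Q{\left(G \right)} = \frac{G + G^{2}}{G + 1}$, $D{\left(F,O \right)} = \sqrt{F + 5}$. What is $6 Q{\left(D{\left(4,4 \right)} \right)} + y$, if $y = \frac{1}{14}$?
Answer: $\frac{253}{14} \approx 18.071$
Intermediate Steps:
$D{\left(F,O \right)} = \sqrt{5 + F}$
$y = \frac{1}{14} \approx 0.071429$
$Q{\left(G \right)} = \frac{G + G^{2}}{1 + G}$
$6 Q{\left(D{\left(4,4 \right)} \right)} + y = 6 \sqrt{5 + 4} + \frac{1}{14} = 6 \sqrt{9} + \frac{1}{14} = 6 \cdot 3 + \frac{1}{14} = 18 + \frac{1}{14} = \frac{253}{14}$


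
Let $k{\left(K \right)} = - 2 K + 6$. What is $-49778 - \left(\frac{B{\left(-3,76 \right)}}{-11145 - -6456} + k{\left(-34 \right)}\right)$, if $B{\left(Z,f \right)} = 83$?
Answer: $- \frac{233755945}{4689} \approx -49852.0$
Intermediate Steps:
$k{\left(K \right)} = 6 - 2 K$
$-49778 - \left(\frac{B{\left(-3,76 \right)}}{-11145 - -6456} + k{\left(-34 \right)}\right) = -49778 - \left(\frac{83}{-11145 - -6456} + \left(6 - -68\right)\right) = -49778 - \left(\frac{83}{-11145 + 6456} + \left(6 + 68\right)\right) = -49778 - \left(\frac{83}{-4689} + 74\right) = -49778 - \left(83 \left(- \frac{1}{4689}\right) + 74\right) = -49778 - \left(- \frac{83}{4689} + 74\right) = -49778 - \frac{346903}{4689} = - \frac{233755945}{4689}$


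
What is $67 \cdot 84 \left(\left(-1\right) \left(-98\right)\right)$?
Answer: $551544$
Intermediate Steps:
$67 \cdot 84 \left(\left(-1\right) \left(-98\right)\right) = 5628 \cdot 98 = 551544$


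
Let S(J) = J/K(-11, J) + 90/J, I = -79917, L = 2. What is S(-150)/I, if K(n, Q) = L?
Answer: 126/133195 ≈ 0.00094598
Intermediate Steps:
K(n, Q) = 2
S(J) = J/2 + 90/J
S(-150)/I = ((1/2)*(-150) + 90/(-150))/(-79917) = (-75 + 90*(-1/150))*(-1/79917) = (-75 - 3/5)*(-1/79917) = -378/5*(-1/79917) = 126/133195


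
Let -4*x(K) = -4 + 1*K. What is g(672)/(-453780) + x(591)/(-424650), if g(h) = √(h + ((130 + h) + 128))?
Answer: 587/1698600 - √178/151260 ≈ 0.00025738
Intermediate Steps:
g(h) = √(258 + 2*h) (g(h) = √(h + (258 + h)) = √(258 + 2*h))
x(K) = 1 - K/4 (x(K) = -(-4 + 1*K)/4 = -(-4 + K)/4 = 1 - K/4)
g(672)/(-453780) + x(591)/(-424650) = √(258 + 2*672)/(-453780) + (1 - ¼*591)/(-424650) = √(258 + 1344)*(-1/453780) + (1 - 591/4)*(-1/424650) = √1602*(-1/453780) - 587/4*(-1/424650) = (3*√178)*(-1/453780) + 587/1698600 = -√178/151260 + 587/1698600 = 587/1698600 - √178/151260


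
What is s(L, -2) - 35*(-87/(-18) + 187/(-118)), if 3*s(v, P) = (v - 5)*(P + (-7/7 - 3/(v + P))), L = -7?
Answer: -6079/59 ≈ -103.03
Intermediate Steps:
s(v, P) = (-5 + v)*(-1 + P - 3/(P + v))/3 (s(v, P) = ((v - 5)*(P + (-7/7 - 3/(v + P))))/3 = ((-5 + v)*(P + (-7*⅐ - 3/(P + v))))/3 = ((-5 + v)*(P + (-1 - 3/(P + v))))/3 = ((-5 + v)*(-1 + P - 3/(P + v)))/3 = (-5 + v)*(-1 + P - 3/(P + v))/3)
s(L, -2) - 35*(-87/(-18) + 187/(-118)) = (15 - 1*(-7)² - 5*(-2)² + 2*(-7) + 5*(-2) - 2*(-7)² - 7*(-2)² - 6*(-2)*(-7))/(3*(-2 - 7)) - 35*(-87/(-18) + 187/(-118)) = (⅓)*(15 - 1*49 - 5*4 - 14 - 10 - 2*49 - 7*4 - 84)/(-9) - 35*(-87*(-1/18) + 187*(-1/118)) = (⅓)*(-⅑)*(15 - 49 - 20 - 14 - 10 - 98 - 28 - 84) - 35*(29/6 - 187/118) = (⅓)*(-⅑)*(-288) - 35*575/177 = 32/3 - 20125/177 = -6079/59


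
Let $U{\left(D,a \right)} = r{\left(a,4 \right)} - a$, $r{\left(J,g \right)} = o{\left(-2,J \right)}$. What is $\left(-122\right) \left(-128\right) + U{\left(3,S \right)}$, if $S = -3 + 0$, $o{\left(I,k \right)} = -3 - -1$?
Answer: $15617$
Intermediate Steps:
$o{\left(I,k \right)} = -2$ ($o{\left(I,k \right)} = -3 + 1 = -2$)
$r{\left(J,g \right)} = -2$
$S = -3$
$U{\left(D,a \right)} = -2 - a$
$\left(-122\right) \left(-128\right) + U{\left(3,S \right)} = \left(-122\right) \left(-128\right) - -1 = 15616 + \left(-2 + 3\right) = 15616 + 1 = 15617$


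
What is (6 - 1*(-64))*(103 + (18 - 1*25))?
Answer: 6720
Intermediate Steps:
(6 - 1*(-64))*(103 + (18 - 1*25)) = (6 + 64)*(103 + (18 - 25)) = 70*(103 - 7) = 70*96 = 6720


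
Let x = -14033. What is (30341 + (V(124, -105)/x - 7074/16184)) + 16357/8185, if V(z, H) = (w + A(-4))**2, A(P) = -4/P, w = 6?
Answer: 28201828761568547/929447969660 ≈ 30343.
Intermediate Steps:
V(z, H) = 49 (V(z, H) = (6 - 4/(-4))**2 = (6 - 4*(-1/4))**2 = (6 + 1)**2 = 7**2 = 49)
(30341 + (V(124, -105)/x - 7074/16184)) + 16357/8185 = (30341 + (49/(-14033) - 7074/16184)) + 16357/8185 = (30341 + (49*(-1/14033) - 7074*1/16184)) + 16357*(1/8185) = (30341 + (-49/14033 - 3537/8092)) + 16357/8185 = (30341 - 50031229/113555036) + 16357/8185 = 3445323316047/113555036 + 16357/8185 = 28201828761568547/929447969660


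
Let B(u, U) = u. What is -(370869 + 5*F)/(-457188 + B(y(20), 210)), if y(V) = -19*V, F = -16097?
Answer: 18149/28598 ≈ 0.63462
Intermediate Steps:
-(370869 + 5*F)/(-457188 + B(y(20), 210)) = -(370869 + 5*(-16097))/(-457188 - 19*20) = -(370869 - 80485)/(-457188 - 380) = -290384/(-457568) = -290384*(-1)/457568 = -1*(-18149/28598) = 18149/28598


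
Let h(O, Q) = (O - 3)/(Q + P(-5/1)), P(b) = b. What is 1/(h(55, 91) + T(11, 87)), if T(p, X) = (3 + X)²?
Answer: 43/348326 ≈ 0.00012345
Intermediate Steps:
h(O, Q) = (-3 + O)/(-5 + Q) (h(O, Q) = (O - 3)/(Q - 5/1) = (-3 + O)/(Q - 5*1) = (-3 + O)/(Q - 5) = (-3 + O)/(-5 + Q))
1/(h(55, 91) + T(11, 87)) = 1/((-3 + 55)/(-5 + 91) + (3 + 87)²) = 1/(52/86 + 90²) = 1/((1/86)*52 + 8100) = 1/(26/43 + 8100) = 1/(348326/43) = 43/348326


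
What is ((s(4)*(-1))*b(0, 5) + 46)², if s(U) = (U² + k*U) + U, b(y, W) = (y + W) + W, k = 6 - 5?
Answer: 37636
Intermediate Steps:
k = 1
b(y, W) = y + 2*W (b(y, W) = (W + y) + W = y + 2*W)
s(U) = U² + 2*U (s(U) = (U² + 1*U) + U = (U² + U) + U = (U + U²) + U = U² + 2*U)
((s(4)*(-1))*b(0, 5) + 46)² = (((4*(2 + 4))*(-1))*(0 + 2*5) + 46)² = (((4*6)*(-1))*(0 + 10) + 46)² = ((24*(-1))*10 + 46)² = (-24*10 + 46)² = (-240 + 46)² = (-194)² = 37636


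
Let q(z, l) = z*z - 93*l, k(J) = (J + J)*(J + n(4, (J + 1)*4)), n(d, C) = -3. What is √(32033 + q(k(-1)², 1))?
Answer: 6*√1001 ≈ 189.83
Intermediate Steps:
k(J) = 2*J*(-3 + J) (k(J) = (J + J)*(J - 3) = (2*J)*(-3 + J) = 2*J*(-3 + J))
q(z, l) = z² - 93*l
√(32033 + q(k(-1)², 1)) = √(32033 + (((2*(-1)*(-3 - 1))²)² - 93*1)) = √(32033 + (((2*(-1)*(-4))²)² - 93)) = √(32033 + ((8²)² - 93)) = √(32033 + (64² - 93)) = √(32033 + (4096 - 93)) = √(32033 + 4003) = √36036 = 6*√1001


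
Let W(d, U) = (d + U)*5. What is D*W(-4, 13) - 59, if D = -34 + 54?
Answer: 841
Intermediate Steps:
D = 20
W(d, U) = 5*U + 5*d (W(d, U) = (U + d)*5 = 5*U + 5*d)
D*W(-4, 13) - 59 = 20*(5*13 + 5*(-4)) - 59 = 20*(65 - 20) - 59 = 20*45 - 59 = 900 - 59 = 841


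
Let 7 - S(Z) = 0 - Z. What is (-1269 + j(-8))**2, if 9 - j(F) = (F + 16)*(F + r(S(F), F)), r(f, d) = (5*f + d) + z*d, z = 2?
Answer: 929296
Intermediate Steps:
S(Z) = 7 + Z (S(Z) = 7 - (0 - Z) = 7 - (-1)*Z = 7 + Z)
r(f, d) = 3*d + 5*f (r(f, d) = (5*f + d) + 2*d = (d + 5*f) + 2*d = 3*d + 5*f)
j(F) = 9 - (16 + F)*(35 + 9*F) (j(F) = 9 - (F + 16)*(F + (3*F + 5*(7 + F))) = 9 - (16 + F)*(F + (3*F + (35 + 5*F))) = 9 - (16 + F)*(F + (35 + 8*F)) = 9 - (16 + F)*(35 + 9*F))
(-1269 + j(-8))**2 = (-1269 + (-551 - 179*(-8) - 9*(-8)**2))**2 = (-1269 + (-551 + 1432 - 9*64))**2 = (-1269 + (-551 + 1432 - 576))**2 = (-1269 + 305)**2 = (-964)**2 = 929296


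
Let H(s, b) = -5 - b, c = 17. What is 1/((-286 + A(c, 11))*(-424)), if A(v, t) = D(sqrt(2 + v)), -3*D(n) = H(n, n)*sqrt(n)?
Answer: 3/(424*(858 - 19**(1/4)*(5 + sqrt(19)))) ≈ 8.4386e-6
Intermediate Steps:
D(n) = -sqrt(n)*(-5 - n)/3 (D(n) = -(-5 - n)*sqrt(n)/3 = -sqrt(n)*(-5 - n)/3)
A(v, t) = (2 + v)**(1/4)*(5 + sqrt(2 + v))/3 (A(v, t) = sqrt(sqrt(2 + v))*(5 + sqrt(2 + v))/3 = (2 + v)**(1/4)*(5 + sqrt(2 + v))/3)
1/((-286 + A(c, 11))*(-424)) = 1/((-286 + (2 + 17)**(1/4)*(5 + sqrt(2 + 17))/3)*(-424)) = 1/((-286 + 19**(1/4)*(5 + sqrt(19))/3)*(-424)) = 1/(121264 - 424*19**(1/4)*(5 + sqrt(19))/3)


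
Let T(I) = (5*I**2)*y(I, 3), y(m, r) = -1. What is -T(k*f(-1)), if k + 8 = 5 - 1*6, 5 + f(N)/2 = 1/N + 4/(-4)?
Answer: 79380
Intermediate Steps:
f(N) = -12 + 2/N (f(N) = -10 + 2*(1/N + 4/(-4)) = -10 + 2*(1/N + 4*(-1/4)) = -10 + 2*(1/N - 1) = -10 + 2*(-1 + 1/N) = -10 + (-2 + 2/N) = -12 + 2/N)
k = -9 (k = -8 + (5 - 1*6) = -8 + (5 - 6) = -8 - 1 = -9)
T(I) = -5*I**2 (T(I) = (5*I**2)*(-1) = -5*I**2)
-T(k*f(-1)) = -(-5)*(-9*(-12 + 2/(-1)))**2 = -(-5)*(-9*(-12 + 2*(-1)))**2 = -(-5)*(-9*(-12 - 2))**2 = -(-5)*(-9*(-14))**2 = -(-5)*126**2 = -(-5)*15876 = -1*(-79380) = 79380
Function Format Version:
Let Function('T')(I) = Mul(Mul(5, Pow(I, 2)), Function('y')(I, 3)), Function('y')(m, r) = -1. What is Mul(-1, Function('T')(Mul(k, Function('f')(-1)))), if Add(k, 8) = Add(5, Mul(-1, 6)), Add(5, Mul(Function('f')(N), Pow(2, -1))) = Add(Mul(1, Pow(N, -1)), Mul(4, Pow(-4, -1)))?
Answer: 79380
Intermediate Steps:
Function('f')(N) = Add(-12, Mul(2, Pow(N, -1))) (Function('f')(N) = Add(-10, Mul(2, Add(Mul(1, Pow(N, -1)), Mul(4, Pow(-4, -1))))) = Add(-10, Mul(2, Add(Pow(N, -1), Mul(4, Rational(-1, 4))))) = Add(-10, Mul(2, Add(Pow(N, -1), -1))) = Add(-10, Mul(2, Add(-1, Pow(N, -1)))) = Add(-10, Add(-2, Mul(2, Pow(N, -1)))) = Add(-12, Mul(2, Pow(N, -1))))
k = -9 (k = Add(-8, Add(5, Mul(-1, 6))) = Add(-8, Add(5, -6)) = Add(-8, -1) = -9)
Function('T')(I) = Mul(-5, Pow(I, 2)) (Function('T')(I) = Mul(Mul(5, Pow(I, 2)), -1) = Mul(-5, Pow(I, 2)))
Mul(-1, Function('T')(Mul(k, Function('f')(-1)))) = Mul(-1, Mul(-5, Pow(Mul(-9, Add(-12, Mul(2, Pow(-1, -1)))), 2))) = Mul(-1, Mul(-5, Pow(Mul(-9, Add(-12, Mul(2, -1))), 2))) = Mul(-1, Mul(-5, Pow(Mul(-9, Add(-12, -2)), 2))) = Mul(-1, Mul(-5, Pow(Mul(-9, -14), 2))) = Mul(-1, Mul(-5, Pow(126, 2))) = Mul(-1, Mul(-5, 15876)) = Mul(-1, -79380) = 79380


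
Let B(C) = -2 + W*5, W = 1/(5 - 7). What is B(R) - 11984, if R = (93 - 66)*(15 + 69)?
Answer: -23977/2 ≈ -11989.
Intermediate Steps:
R = 2268 (R = 27*84 = 2268)
W = -½ (W = 1/(-2) = -½ ≈ -0.50000)
B(C) = -9/2 (B(C) = -2 - ½*5 = -2 - 5/2 = -9/2)
B(R) - 11984 = -9/2 - 11984 = -23977/2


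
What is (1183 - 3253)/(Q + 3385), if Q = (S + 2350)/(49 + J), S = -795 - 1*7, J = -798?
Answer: -1550430/2533817 ≈ -0.61189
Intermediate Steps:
S = -802 (S = -795 - 7 = -802)
Q = -1548/749 (Q = (-802 + 2350)/(49 - 798) = 1548/(-749) = 1548*(-1/749) = -1548/749 ≈ -2.0668)
(1183 - 3253)/(Q + 3385) = (1183 - 3253)/(-1548/749 + 3385) = -2070/2533817/749 = -2070*749/2533817 = -1550430/2533817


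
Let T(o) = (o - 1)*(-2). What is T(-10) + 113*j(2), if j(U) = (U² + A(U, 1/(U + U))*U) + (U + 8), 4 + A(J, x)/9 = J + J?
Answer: 1604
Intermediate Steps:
T(o) = 2 - 2*o (T(o) = (-1 + o)*(-2) = 2 - 2*o)
A(J, x) = -36 + 18*J (A(J, x) = -36 + 9*(J + J) = -36 + 9*(2*J) = -36 + 18*J)
j(U) = 8 + U + U² + U*(-36 + 18*U) (j(U) = (U² + (-36 + 18*U)*U) + (U + 8) = (U² + U*(-36 + 18*U)) + (8 + U) = 8 + U + U² + U*(-36 + 18*U))
T(-10) + 113*j(2) = (2 - 2*(-10)) + 113*(8 - 35*2 + 19*2²) = (2 + 20) + 113*(8 - 70 + 19*4) = 22 + 113*(8 - 70 + 76) = 22 + 113*14 = 22 + 1582 = 1604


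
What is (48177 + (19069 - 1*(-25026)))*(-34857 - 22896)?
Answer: -5328984816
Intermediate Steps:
(48177 + (19069 - 1*(-25026)))*(-34857 - 22896) = (48177 + (19069 + 25026))*(-57753) = (48177 + 44095)*(-57753) = 92272*(-57753) = -5328984816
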